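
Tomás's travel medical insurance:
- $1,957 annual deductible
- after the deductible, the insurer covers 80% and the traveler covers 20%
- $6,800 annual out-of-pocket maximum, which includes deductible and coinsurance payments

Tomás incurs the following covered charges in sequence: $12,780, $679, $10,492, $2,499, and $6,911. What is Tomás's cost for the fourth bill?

Bill 1, $12,780: $1,957 finishes the deductible; $10,823 goes to coinsurance; 20% of $10,823 = $2,164.60. Traveler pays $4,121.60; OOP now $4,121.60.
Bill 2, $679: deductible met; 20% of $679 = $135.80. Traveler owes $135.80 (running OOP $4,257.40).
Bill 3, $10,492: 20% coinsurance on $10,492 = $2,098.40. Cost to traveler: $2,098.40. OOP to date $6,355.80.
Bill 4, $2,499: deductible already satisfied, so traveler's share is 20% × $2,499 = $499.80. Adding that to $6,355.80 gives $6,855.60, past the $6,800 cap; traveler pays only $6,800 − $6,355.80 = $444.20.

$444.20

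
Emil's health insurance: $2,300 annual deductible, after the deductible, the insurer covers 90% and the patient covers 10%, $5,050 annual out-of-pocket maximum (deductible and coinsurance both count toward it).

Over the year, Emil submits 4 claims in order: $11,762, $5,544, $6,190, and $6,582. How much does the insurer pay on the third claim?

Claim 1 ($11,762): $2,300 finishes the deductible; $9,462 goes to coinsurance; coinsurance $9,462 × 10% = $946.20. Patient pays $3,246.20; OOP now $3,246.20. Plan pays $11,762 − $3,246.20 = $8,515.80.
Claim 2 ($5,544): deductible already satisfied, so patient's share is 10% × $5,544 = $554.40. Patient pays $554.40; OOP now $3,800.60. Plan pays $5,544 − $554.40 = $4,989.60.
Claim 3 ($6,190): 10% coinsurance on $6,190 = $619. Patient owes $619 (running OOP $4,419.60). Insurer: $6,190 − $619 = $5,571.

$5,571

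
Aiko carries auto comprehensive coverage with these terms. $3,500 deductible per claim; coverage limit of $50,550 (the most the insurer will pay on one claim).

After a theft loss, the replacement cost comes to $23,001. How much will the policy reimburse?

Less the $3,500 deductible: $23,001 − $3,500 = $19,501.
$19,501 is within the $50,550 limit, so the insurer pays $19,501.

$19,501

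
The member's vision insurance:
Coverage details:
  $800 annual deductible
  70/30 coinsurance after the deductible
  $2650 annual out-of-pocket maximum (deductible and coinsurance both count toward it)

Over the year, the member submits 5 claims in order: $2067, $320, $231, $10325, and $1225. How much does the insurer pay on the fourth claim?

$9020.40

Claim 1 ($2067): deductible takes $800, $1267 remains; member's 30% is $380.10. Member owes $1180.10 (running OOP $1180.10). Insurer: $2067 − $1180.10 = $886.90.
Claim 2 ($320): deductible met; 30% of $320 = $96. Member owes $96 (running OOP $1276.10). Plan pays $320 − $96 = $224.
Claim 3 ($231): 30% coinsurance on $231 = $69.30. Cost to member: $69.30. OOP to date $1345.40. Plan pays $231 − $69.30 = $161.70.
Claim 4 ($10325): deductible already satisfied, so member's share is 30% × $10325 = $3097.50. OOP would hit $4442.90 > $2650, so the cap limits the member to $2650 − $1345.40 = $1304.60. Plan pays $10325 − $1304.60 = $9020.40.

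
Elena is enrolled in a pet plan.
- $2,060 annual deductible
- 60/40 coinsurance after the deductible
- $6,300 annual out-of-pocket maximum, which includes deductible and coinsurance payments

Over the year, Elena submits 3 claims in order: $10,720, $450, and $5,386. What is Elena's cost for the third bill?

Bill 1, $10,720: $2,060 finishes the deductible; $8,660 goes to coinsurance; coinsurance $8,660 × 40% = $3,464. Owner pays $5,524; OOP now $5,524.
Bill 2, $450: deductible met; 40% of $450 = $180. Owner owes $180 (running OOP $5,704).
Bill 3, $5,386: deductible met; 40% of $5,386 = $2,154.40. OOP would hit $7,858.40 > $6,300, so the cap limits the owner to $6,300 − $5,704 = $596.

$596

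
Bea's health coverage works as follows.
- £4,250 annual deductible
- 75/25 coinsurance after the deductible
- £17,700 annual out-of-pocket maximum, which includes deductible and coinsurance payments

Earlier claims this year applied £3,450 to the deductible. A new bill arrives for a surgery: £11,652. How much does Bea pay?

£3,450 of the £4,250 deductible is already met, leaving £800.
That leaves £11,652 − £800 = £10,852 for coinsurance.
25% of £10,852 = £2,713 falls to the patient.
Patient responsibility before any cap: £800 + £2,713 = £3,513.
Year-to-date out-of-pocket becomes £3,450 + £3,513 = £6,963, still under the £17,700 maximum, so no cap applies.

£3,513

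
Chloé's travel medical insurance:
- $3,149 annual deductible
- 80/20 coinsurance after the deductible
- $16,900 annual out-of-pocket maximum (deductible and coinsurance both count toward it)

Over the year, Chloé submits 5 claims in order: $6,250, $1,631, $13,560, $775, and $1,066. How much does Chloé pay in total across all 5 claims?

$7,175.60

Claim 1 — $6,250: deductible takes $3,149, $3,101 remains; traveler's 20% is $620.20. Cost to traveler: $3,769.20. OOP to date $3,769.20.
Claim 2 — $1,631: deductible met; 20% of $1,631 = $326.20. Cost to traveler: $326.20. OOP to date $4,095.40.
Claim 3 — $13,560: deductible already satisfied, so traveler's share is 20% × $13,560 = $2,712. Cost to traveler: $2,712. OOP to date $6,807.40.
Claim 4 — $775: deductible already satisfied, so traveler's share is 20% × $775 = $155. Cost to traveler: $155. OOP to date $6,962.40.
Claim 5 — $1,066: deductible met; 20% of $1,066 = $213.20. Cost to traveler: $213.20. OOP to date $7,175.60.
Summing the traveler's payments: $3,769.20 + $326.20 + $2,712 + $155 + $213.20 = $7,175.60.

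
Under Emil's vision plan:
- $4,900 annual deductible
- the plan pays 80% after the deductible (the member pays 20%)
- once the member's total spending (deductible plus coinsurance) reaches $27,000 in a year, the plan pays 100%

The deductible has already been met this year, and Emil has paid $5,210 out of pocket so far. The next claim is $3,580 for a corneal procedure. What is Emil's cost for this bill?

$716

With the deductible met, the entire $3,580 is subject to coinsurance.
Member's 20% share of $3,580 is $716.
Year-to-date out-of-pocket becomes $5,210 + $716 = $5,926, still under the $27,000 maximum, so no cap applies.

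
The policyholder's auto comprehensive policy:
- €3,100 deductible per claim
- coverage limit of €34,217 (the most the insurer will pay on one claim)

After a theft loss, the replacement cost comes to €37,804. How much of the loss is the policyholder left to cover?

Subtract the deductible: €37,804 − €3,100 = €34,704.
€34,704 exceeds the €34,217 limit, so the insurer pays the limit: €34,217.
Policyholder's share is the uncovered remainder: €37,804 − €34,217 = €3,587.

€3,587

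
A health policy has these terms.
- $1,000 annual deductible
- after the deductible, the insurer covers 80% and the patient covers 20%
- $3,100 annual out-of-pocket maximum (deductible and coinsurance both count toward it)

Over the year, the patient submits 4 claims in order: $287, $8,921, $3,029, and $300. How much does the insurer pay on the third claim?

$2,570.60

#1 ($287): fully absorbed by the deductible. Patient owes $287 (running OOP $287). Plan pays $287 − $287 = $0.
#2 ($8,921): $713 to deductible, leaving $8,208; patient's 20% is $1,641.60. Patient owes $2,354.60 (running OOP $2,641.60). Plan pays $8,921 − $2,354.60 = $6,566.40.
#3 ($3,029): 20% coinsurance on $3,029 = $605.80. That would push OOP to $3,247.40, over the $3,100 cap, so patient pays $3,100 − $2,641.60 = $458.40. Plan pays $3,029 − $458.40 = $2,570.60.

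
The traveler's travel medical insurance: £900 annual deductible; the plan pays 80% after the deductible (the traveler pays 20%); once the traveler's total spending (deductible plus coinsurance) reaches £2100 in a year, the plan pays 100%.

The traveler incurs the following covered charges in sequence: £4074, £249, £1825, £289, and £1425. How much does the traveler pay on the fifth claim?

£92.60

Claim 1 — £4074: deductible takes £900, £3174 remains; 20% of £3174 = £634.80. Traveler owes £1534.80 (running OOP £1534.80).
Claim 2 — £249: 20% coinsurance on £249 = £49.80. Cost to traveler: £49.80. OOP to date £1584.60.
Claim 3 — £1825: deductible already satisfied, so traveler's share is 20% × £1825 = £365. Traveler pays £365; OOP now £1949.60.
Claim 4 — £289: deductible already satisfied, so traveler's share is 20% × £289 = £57.80. Traveler pays £57.80; OOP now £2007.40.
Claim 5 — £1425: 20% coinsurance on £1425 = £285. OOP would hit £2292.40 > £2100, so the cap limits the traveler to £2100 − £2007.40 = £92.60.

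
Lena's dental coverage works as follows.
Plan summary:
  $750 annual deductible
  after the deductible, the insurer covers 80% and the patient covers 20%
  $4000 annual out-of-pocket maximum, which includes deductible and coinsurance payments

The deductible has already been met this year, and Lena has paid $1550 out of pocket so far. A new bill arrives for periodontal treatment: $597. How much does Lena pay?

$119.40

The deductible is already satisfied, so the full bill goes to coinsurance.
Coinsurance: $597 × 20% = $119.40.
Total out-of-pocket so far would be $1550 + $119.40 = $1669.40, below the $4000 cap — no reduction.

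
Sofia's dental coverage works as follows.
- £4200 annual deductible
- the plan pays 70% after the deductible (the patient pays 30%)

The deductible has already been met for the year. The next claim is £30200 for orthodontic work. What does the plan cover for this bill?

£21140

With the deductible met, the entire £30200 is subject to coinsurance.
Patient's 30% share of £30200 is £9060.
The insurer covers the remainder: £30200 − £9060 = £21140.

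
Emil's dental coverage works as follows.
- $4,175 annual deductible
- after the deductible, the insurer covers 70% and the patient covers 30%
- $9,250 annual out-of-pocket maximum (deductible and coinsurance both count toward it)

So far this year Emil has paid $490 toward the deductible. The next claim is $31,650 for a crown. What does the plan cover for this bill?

$490 of the $4,175 deductible is already met, leaving $3,685.
After the $3,685 deductible portion, $31,650 − $3,685 = $27,965 is subject to coinsurance.
Coinsurance: $27,965 × 30% = $8,389.50.
Patient responsibility before any cap: $3,685 + $8,389.50 = $12,074.50.
That would bring total out-of-pocket to $12,564.50, past the $9,250 cap. The patient is capped at $9,250 − $490 = $8,760 on this claim.
Insurer pays the balance: $31,650 − $8,760 = $22,890.

$22,890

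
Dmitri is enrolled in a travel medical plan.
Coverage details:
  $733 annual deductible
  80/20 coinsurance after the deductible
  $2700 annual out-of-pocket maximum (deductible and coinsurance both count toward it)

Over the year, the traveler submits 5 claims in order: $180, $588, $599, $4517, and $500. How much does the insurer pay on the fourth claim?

Bill 1, $180: entire amount goes to the deductible. Traveler owes $180 (running OOP $180). Plan pays $180 − $180 = $0.
Bill 2, $588: $553 finishes the deductible; $35 goes to coinsurance; coinsurance $35 × 20% = $7. Cost to traveler: $560. OOP to date $740. Insurer: $588 − $560 = $28.
Bill 3, $599: 20% coinsurance on $599 = $119.80. Traveler pays $119.80; OOP now $859.80. Insurer: $599 − $119.80 = $479.20.
Bill 4, $4517: deductible already satisfied, so traveler's share is 20% × $4517 = $903.40. Traveler owes $903.40 (running OOP $1763.20). Insurer: $4517 − $903.40 = $3613.60.

$3613.60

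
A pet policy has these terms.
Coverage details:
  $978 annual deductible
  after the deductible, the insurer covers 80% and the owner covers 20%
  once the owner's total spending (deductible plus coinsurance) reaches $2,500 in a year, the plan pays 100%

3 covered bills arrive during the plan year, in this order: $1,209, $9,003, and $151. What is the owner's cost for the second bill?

#1 ($1,209): $978 finishes the deductible; $231 goes to coinsurance; coinsurance $231 × 20% = $46.20. Owner owes $1,024.20 (running OOP $1,024.20).
#2 ($9,003): 20% coinsurance on $9,003 = $1,800.60. That would push OOP to $2,824.80, over the $2,500 cap, so owner pays $2,500 − $1,024.20 = $1,475.80.

$1,475.80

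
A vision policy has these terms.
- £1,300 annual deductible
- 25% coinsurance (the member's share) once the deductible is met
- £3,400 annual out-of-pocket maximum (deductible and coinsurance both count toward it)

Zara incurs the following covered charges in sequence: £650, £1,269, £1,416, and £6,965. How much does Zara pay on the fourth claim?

£1,591.25

Claim 1 — £650: entire amount goes to the deductible. Member owes £650 (running OOP £650).
Claim 2 — £1,269: £650 finishes the deductible; £619 goes to coinsurance; 25% of £619 = £154.75. Member owes £804.75 (running OOP £1,454.75).
Claim 3 — £1,416: deductible already satisfied, so member's share is 25% × £1,416 = £354. Member pays £354; OOP now £1,808.75.
Claim 4 — £6,965: 25% coinsurance on £6,965 = £1,741.25. That would push OOP to £3,550, over the £3,400 cap, so member pays £3,400 − £1,808.75 = £1,591.25.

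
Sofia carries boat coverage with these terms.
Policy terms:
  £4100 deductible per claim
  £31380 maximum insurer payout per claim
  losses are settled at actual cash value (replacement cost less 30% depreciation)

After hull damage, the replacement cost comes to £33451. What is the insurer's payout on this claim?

Depreciate 30%: the covered value is £33451 × 0.7 = £23415.70.
After the deductible, £23415.70 − £4100 = £19315.70 remains.
That's under the £31380 cap, so the insurer reimburses the full £19315.70.

£19315.70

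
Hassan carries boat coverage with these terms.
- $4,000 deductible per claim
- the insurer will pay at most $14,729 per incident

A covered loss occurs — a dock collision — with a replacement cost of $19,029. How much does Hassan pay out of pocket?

$4,300

Subtract the deductible: $19,029 − $4,000 = $15,029.
$15,029 exceeds the $14,729 limit, so the insurer pays the limit: $14,729.
The owner bears the rest of the original loss: $19,029 − $14,729 = $4,300.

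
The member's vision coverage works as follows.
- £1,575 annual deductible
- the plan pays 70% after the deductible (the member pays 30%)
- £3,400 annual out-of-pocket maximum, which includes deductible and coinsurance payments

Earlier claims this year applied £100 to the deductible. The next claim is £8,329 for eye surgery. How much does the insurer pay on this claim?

Remaining deductible: £1,575 − £100 = £1,475.
That leaves £8,329 − £1,475 = £6,854 for coinsurance.
Member's 30% share of £6,854 is £2,056.20.
So the member owes £1,475 + £2,056.20 = £3,531.20 before any cap.
Adding £3,531.20 to the £100 already spent would give £3,631.20, which exceeds the £3,400 cap; the member pays just £3,400 − £100 = £3,300.
Insurer pays the balance: £8,329 − £3,300 = £5,029.

£5,029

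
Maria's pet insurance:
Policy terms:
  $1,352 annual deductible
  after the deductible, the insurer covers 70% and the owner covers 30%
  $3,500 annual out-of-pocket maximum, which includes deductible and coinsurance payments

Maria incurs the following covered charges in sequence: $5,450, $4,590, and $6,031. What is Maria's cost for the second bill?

#1 ($5,450): $1,352 to deductible, leaving $4,098; coinsurance $4,098 × 30% = $1,229.40. Owner pays $2,581.40; OOP now $2,581.40.
#2 ($4,590): deductible already satisfied, so owner's share is 30% × $4,590 = $1,377. Adding that to $2,581.40 gives $3,958.40, past the $3,500 cap; owner pays only $3,500 − $2,581.40 = $918.60.

$918.60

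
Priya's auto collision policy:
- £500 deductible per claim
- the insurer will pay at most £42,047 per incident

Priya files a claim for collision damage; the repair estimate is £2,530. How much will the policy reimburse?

Subtract the deductible: £2,530 − £500 = £2,030.
£2,030 is within the £42,047 limit, so the insurer pays £2,030.

£2,030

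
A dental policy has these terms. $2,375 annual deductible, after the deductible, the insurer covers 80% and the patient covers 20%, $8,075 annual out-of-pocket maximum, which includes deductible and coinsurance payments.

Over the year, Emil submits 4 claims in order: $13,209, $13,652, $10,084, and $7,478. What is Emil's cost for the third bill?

$802.80

Claim 1 — $13,209: $2,375 to deductible, leaving $10,834; coinsurance $10,834 × 20% = $2,166.80. Patient pays $4,541.80; OOP now $4,541.80.
Claim 2 — $13,652: deductible met; 20% of $13,652 = $2,730.40. Patient pays $2,730.40; OOP now $7,272.20.
Claim 3 — $10,084: deductible already satisfied, so patient's share is 20% × $10,084 = $2,016.80. That would push OOP to $9,289, over the $8,075 cap, so patient pays $8,075 − $7,272.20 = $802.80.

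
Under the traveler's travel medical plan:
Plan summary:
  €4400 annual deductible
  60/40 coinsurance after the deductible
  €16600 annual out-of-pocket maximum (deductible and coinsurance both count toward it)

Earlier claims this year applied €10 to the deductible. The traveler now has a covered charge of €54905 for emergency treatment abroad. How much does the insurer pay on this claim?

€10 of the €4400 deductible is already met, leaving €4390.
The remaining €50515 (= €54905 − €4390) moves to coinsurance.
40% of €50515 = €20206 falls to the traveler.
Traveler responsibility before any cap: €4390 + €20206 = €24596.
Adding €24596 to the €10 already spent would give €24606, which exceeds the €16600 cap; the traveler pays just €16600 − €10 = €16590.
Insurer pays the balance: €54905 − €16590 = €38315.

€38315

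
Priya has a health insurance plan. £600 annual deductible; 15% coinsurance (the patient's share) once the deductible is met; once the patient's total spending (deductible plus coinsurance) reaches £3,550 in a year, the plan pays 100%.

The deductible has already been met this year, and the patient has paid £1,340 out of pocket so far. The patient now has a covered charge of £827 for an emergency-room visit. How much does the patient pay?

£124.05

With the deductible met, the entire £827 is subject to coinsurance.
Patient's 15% share of £827 is £124.05.
Cumulative spending £1,340 + £124.05 = £1,464.05 stays under the £3,550 maximum.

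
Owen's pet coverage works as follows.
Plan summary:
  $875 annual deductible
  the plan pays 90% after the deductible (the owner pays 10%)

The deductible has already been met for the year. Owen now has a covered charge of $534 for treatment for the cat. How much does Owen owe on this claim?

With the deductible met, the entire $534 is subject to coinsurance.
10% of $534 = $53.40 falls to the owner.

$53.40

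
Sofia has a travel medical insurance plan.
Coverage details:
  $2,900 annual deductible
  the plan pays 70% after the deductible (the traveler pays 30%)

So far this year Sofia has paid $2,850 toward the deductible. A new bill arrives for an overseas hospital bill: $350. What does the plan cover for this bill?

$210

$2,850 of the $2,900 deductible is already met, leaving $50.
That leaves $350 − $50 = $300 for coinsurance.
Traveler's 30% share of $300 is $90.
That puts the traveler's cost at $50 + $90 = $140.
Insurer pays the balance: $350 − $140 = $210.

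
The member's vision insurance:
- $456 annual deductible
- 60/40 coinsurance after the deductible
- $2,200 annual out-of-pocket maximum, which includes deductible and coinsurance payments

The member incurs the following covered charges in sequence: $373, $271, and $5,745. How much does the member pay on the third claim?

$1,668.80

Claim 1 — $373: entire amount goes to the deductible. Member pays $373; OOP now $373.
Claim 2 — $271: $83 to deductible, leaving $188; member's 40% is $75.20. Cost to member: $158.20. OOP to date $531.20.
Claim 3 — $5,745: deductible already satisfied, so member's share is 40% × $5,745 = $2,298. Adding that to $531.20 gives $2,829.20, past the $2,200 cap; member pays only $2,200 − $531.20 = $1,668.80.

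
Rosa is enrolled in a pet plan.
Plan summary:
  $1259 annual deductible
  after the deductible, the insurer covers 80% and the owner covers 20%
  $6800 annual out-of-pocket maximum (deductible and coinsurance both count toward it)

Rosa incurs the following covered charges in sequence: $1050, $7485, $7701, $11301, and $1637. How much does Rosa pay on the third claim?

Claim 1 ($1050): fully absorbed by the deductible. Cost to owner: $1050. OOP to date $1050.
Claim 2 ($7485): $209 finishes the deductible; $7276 goes to coinsurance; coinsurance $7276 × 20% = $1455.20. Owner pays $1664.20; OOP now $2714.20.
Claim 3 ($7701): deductible already satisfied, so owner's share is 20% × $7701 = $1540.20. Owner owes $1540.20 (running OOP $4254.40).

$1540.20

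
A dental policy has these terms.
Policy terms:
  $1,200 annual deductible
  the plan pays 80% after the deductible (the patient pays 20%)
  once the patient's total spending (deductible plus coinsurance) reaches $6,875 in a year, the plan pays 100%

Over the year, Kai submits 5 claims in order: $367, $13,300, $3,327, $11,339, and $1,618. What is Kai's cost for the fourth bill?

Claim 1 — $367: fully absorbed by the deductible. Patient owes $367 (running OOP $367).
Claim 2 — $13,300: $833 to deductible, leaving $12,467; coinsurance $12,467 × 20% = $2,493.40. Cost to patient: $3,326.40. OOP to date $3,693.40.
Claim 3 — $3,327: 20% coinsurance on $3,327 = $665.40. Patient pays $665.40; OOP now $4,358.80.
Claim 4 — $11,339: 20% coinsurance on $11,339 = $2,267.80. Patient owes $2,267.80 (running OOP $6,626.60).

$2,267.80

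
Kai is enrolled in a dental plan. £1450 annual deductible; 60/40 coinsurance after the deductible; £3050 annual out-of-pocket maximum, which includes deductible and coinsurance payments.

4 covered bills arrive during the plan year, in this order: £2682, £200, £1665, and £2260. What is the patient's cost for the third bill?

£666

Bill 1, £2682: £1450 to deductible, leaving £1232; coinsurance £1232 × 40% = £492.80. Cost to patient: £1942.80. OOP to date £1942.80.
Bill 2, £200: deductible met; 40% of £200 = £80. Cost to patient: £80. OOP to date £2022.80.
Bill 3, £1665: deductible already satisfied, so patient's share is 40% × £1665 = £666. Patient pays £666; OOP now £2688.80.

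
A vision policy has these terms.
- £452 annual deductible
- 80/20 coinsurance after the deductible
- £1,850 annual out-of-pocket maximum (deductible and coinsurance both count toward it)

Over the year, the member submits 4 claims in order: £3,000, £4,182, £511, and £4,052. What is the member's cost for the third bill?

£52

#1 (£3,000): £452 finishes the deductible; £2,548 goes to coinsurance; coinsurance £2,548 × 20% = £509.60. Member pays £961.60; OOP now £961.60.
#2 (£4,182): 20% coinsurance on £4,182 = £836.40. Cost to member: £836.40. OOP to date £1,798.
#3 (£511): 20% coinsurance on £511 = £102.20. Adding that to £1,798 gives £1,900.20, past the £1,850 cap; member pays only £1,850 − £1,798 = £52.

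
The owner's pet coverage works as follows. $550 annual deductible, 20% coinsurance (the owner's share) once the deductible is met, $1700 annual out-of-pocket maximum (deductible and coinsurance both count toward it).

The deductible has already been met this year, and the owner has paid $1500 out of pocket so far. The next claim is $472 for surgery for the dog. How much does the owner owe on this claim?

$94.40

With the deductible met, the entire $472 is subject to coinsurance.
20% of $472 = $94.40 falls to the owner.
Year-to-date out-of-pocket becomes $1500 + $94.40 = $1594.40, still under the $1700 maximum, so no cap applies.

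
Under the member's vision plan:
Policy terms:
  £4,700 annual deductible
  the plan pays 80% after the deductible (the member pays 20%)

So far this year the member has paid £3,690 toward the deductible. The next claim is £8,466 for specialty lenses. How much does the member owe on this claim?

£3,690 of the £4,700 deductible is already met, leaving £1,010.
That leaves £8,466 − £1,010 = £7,456 for coinsurance.
20% of £7,456 = £1,491.20 falls to the member.
So the member owes £1,010 + £1,491.20 = £2,501.20.

£2,501.20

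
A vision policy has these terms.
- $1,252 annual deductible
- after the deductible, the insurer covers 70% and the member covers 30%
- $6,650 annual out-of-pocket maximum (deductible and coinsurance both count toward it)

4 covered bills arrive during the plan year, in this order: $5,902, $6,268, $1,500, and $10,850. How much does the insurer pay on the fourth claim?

$9,177.40

#1 ($5,902): $1,252 finishes the deductible; $4,650 goes to coinsurance; member's 30% is $1,395. Cost to member: $2,647. OOP to date $2,647. Plan pays $5,902 − $2,647 = $3,255.
#2 ($6,268): deductible already satisfied, so member's share is 30% × $6,268 = $1,880.40. Cost to member: $1,880.40. OOP to date $4,527.40. Insurer: $6,268 − $1,880.40 = $4,387.60.
#3 ($1,500): deductible already satisfied, so member's share is 30% × $1,500 = $450. Member pays $450; OOP now $4,977.40. Insurer: $1,500 − $450 = $1,050.
#4 ($10,850): deductible already satisfied, so member's share is 30% × $10,850 = $3,255. Adding that to $4,977.40 gives $8,232.40, past the $6,650 cap; member pays only $6,650 − $4,977.40 = $1,672.60. Plan pays $10,850 − $1,672.60 = $9,177.40.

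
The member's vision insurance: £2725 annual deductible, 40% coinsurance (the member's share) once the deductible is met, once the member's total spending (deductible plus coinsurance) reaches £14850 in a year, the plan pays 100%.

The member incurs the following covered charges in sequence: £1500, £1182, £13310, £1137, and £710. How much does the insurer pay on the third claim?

£7960.20

#1 (£1500): all of it applies to the deductible. Cost to member: £1500. OOP to date £1500. Insurer: £1500 − £1500 = £0.
#2 (£1182): fully absorbed by the deductible. Member owes £1182 (running OOP £2682). Insurer: £1182 − £1182 = £0.
#3 (£13310): £43 finishes the deductible; £13267 goes to coinsurance; coinsurance £13267 × 40% = £5306.80. Member owes £5349.80 (running OOP £8031.80). Plan pays £13310 − £5349.80 = £7960.20.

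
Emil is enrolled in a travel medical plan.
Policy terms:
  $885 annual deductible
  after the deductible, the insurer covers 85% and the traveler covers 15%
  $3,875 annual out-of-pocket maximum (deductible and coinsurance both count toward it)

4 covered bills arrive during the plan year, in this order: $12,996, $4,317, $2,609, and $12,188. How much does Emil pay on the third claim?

$391.35

Bill 1, $12,996: $885 finishes the deductible; $12,111 goes to coinsurance; traveler's 15% is $1,816.65. Traveler owes $2,701.65 (running OOP $2,701.65).
Bill 2, $4,317: deductible met; 15% of $4,317 = $647.55. Cost to traveler: $647.55. OOP to date $3,349.20.
Bill 3, $2,609: deductible met; 15% of $2,609 = $391.35. Traveler owes $391.35 (running OOP $3,740.55).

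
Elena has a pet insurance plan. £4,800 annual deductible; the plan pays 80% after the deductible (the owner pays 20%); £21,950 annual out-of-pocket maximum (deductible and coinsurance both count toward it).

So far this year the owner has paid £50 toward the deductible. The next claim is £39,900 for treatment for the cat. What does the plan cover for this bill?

£28,120

Deductible still to meet: £4,800 − £50 = £4,750.
That leaves £39,900 − £4,750 = £35,150 for coinsurance.
Owner's 20% share of £35,150 is £7,030.
That puts the owner's cost at £4,750 + £7,030 = £11,780 before any cap.
Year-to-date out-of-pocket becomes £50 + £11,780 = £11,830, still under the £21,950 maximum, so no cap applies.
The insurer covers the remainder: £39,900 − £11,780 = £28,120.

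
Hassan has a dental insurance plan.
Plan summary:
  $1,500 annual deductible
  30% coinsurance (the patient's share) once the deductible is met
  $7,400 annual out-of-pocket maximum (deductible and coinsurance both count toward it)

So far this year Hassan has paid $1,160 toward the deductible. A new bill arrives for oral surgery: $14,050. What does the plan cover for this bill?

$1,160 of the $1,500 deductible is already met, leaving $340.
After the $340 deductible portion, $14,050 − $340 = $13,710 is subject to coinsurance.
Coinsurance: $13,710 × 30% = $4,113.
Patient responsibility before any cap: $340 + $4,113 = $4,453.
Year-to-date out-of-pocket becomes $1,160 + $4,453 = $5,613, still under the $7,400 maximum, so no cap applies.
The insurer covers the remainder: $14,050 − $4,453 = $9,597.

$9,597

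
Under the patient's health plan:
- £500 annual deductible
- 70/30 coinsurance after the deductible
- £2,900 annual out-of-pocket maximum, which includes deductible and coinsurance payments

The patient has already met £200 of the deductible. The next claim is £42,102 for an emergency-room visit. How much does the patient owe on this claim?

£2,700

Remaining deductible: £500 − £200 = £300.
The remaining £41,802 (= £42,102 − £300) moves to coinsurance.
30% of £41,802 = £12,540.60 falls to the patient.
That puts the patient's cost at £300 + £12,540.60 = £12,840.60 before any cap.
Year-to-date out-of-pocket would reach £200 + £12,840.60 = £13,040.60, above the £2,900 maximum, so the patient pays only £2,900 − £200 = £2,700.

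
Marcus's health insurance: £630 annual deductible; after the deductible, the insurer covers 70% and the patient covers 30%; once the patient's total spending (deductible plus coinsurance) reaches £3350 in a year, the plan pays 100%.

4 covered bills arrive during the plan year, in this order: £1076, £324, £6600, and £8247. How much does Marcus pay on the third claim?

Claim 1 (£1076): £630 to deductible, leaving £446; patient's 30% is £133.80. Cost to patient: £763.80. OOP to date £763.80.
Claim 2 (£324): deductible already satisfied, so patient's share is 30% × £324 = £97.20. Cost to patient: £97.20. OOP to date £861.
Claim 3 (£6600): deductible met; 30% of £6600 = £1980. Patient owes £1980 (running OOP £2841).

£1980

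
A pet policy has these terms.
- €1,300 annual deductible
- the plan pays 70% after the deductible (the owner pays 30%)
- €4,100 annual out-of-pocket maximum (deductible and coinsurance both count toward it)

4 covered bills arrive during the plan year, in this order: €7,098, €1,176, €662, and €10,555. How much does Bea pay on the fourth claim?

Claim 1 (€7,098): €1,300 finishes the deductible; €5,798 goes to coinsurance; 30% of €5,798 = €1,739.40. Owner owes €3,039.40 (running OOP €3,039.40).
Claim 2 (€1,176): deductible already satisfied, so owner's share is 30% × €1,176 = €352.80. Owner owes €352.80 (running OOP €3,392.20).
Claim 3 (€662): 30% coinsurance on €662 = €198.60. Owner owes €198.60 (running OOP €3,590.80).
Claim 4 (€10,555): deductible met; 30% of €10,555 = €3,166.50. OOP would hit €6,757.30 > €4,100, so the cap limits the owner to €4,100 − €3,590.80 = €509.20.

€509.20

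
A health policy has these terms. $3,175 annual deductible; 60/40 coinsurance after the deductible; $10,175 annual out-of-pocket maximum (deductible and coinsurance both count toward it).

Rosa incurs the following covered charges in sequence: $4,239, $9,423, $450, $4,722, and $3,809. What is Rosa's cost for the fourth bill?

$1,888.80

Claim 1 — $4,239: $3,175 to deductible, leaving $1,064; patient's 40% is $425.60. Cost to patient: $3,600.60. OOP to date $3,600.60.
Claim 2 — $9,423: deductible met; 40% of $9,423 = $3,769.20. Cost to patient: $3,769.20. OOP to date $7,369.80.
Claim 3 — $450: 40% coinsurance on $450 = $180. Patient pays $180; OOP now $7,549.80.
Claim 4 — $4,722: deductible met; 40% of $4,722 = $1,888.80. Patient owes $1,888.80 (running OOP $9,438.60).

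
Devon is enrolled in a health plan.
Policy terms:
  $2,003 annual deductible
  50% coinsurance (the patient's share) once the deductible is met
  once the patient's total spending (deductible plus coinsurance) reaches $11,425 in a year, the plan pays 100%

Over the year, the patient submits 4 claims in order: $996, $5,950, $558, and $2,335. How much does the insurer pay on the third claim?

Bill 1, $996: entire amount goes to the deductible. Patient pays $996; OOP now $996. Insurer: $996 − $996 = $0.
Bill 2, $5,950: deductible takes $1,007, $4,943 remains; patient's 50% is $2,471.50. Cost to patient: $3,478.50. OOP to date $4,474.50. Insurer: $5,950 − $3,478.50 = $2,471.50.
Bill 3, $558: deductible already satisfied, so patient's share is 50% × $558 = $279. Cost to patient: $279. OOP to date $4,753.50. Insurer: $558 − $279 = $279.

$279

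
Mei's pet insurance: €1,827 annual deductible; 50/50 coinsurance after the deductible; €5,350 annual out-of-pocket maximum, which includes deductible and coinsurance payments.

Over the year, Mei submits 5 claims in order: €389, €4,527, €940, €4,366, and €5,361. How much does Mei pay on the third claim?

Claim 1 — €389: entire amount goes to the deductible. Cost to owner: €389. OOP to date €389.
Claim 2 — €4,527: deductible takes €1,438, €3,089 remains; owner's 50% is €1,544.50. Owner pays €2,982.50; OOP now €3,371.50.
Claim 3 — €940: deductible already satisfied, so owner's share is 50% × €940 = €470. Owner pays €470; OOP now €3,841.50.

€470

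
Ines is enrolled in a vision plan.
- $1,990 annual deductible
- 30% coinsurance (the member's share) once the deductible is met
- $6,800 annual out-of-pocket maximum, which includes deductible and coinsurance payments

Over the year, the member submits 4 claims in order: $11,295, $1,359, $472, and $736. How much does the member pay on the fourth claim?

$220.80

Claim 1 — $11,295: deductible takes $1,990, $9,305 remains; member's 30% is $2,791.50. Member pays $4,781.50; OOP now $4,781.50.
Claim 2 — $1,359: deductible met; 30% of $1,359 = $407.70. Member pays $407.70; OOP now $5,189.20.
Claim 3 — $472: deductible already satisfied, so member's share is 30% × $472 = $141.60. Cost to member: $141.60. OOP to date $5,330.80.
Claim 4 — $736: 30% coinsurance on $736 = $220.80. Member owes $220.80 (running OOP $5,551.60).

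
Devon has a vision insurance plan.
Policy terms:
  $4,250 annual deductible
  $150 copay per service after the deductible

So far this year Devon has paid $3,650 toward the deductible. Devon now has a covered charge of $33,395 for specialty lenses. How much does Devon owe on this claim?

$3,650 of the $4,250 deductible is already met, leaving $600.
That leaves $33,395 − $600 = $32,795 for the copay.
Copay on this service: $150.
Member responsibility: $600 + $150 = $750.

$750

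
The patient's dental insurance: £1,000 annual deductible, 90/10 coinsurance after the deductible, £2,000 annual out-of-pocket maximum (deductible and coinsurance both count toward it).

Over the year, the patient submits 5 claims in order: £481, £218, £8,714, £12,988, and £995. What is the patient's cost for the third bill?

Claim 1 — £481: fully absorbed by the deductible. Patient pays £481; OOP now £481.
Claim 2 — £218: entire amount goes to the deductible. Patient owes £218 (running OOP £699).
Claim 3 — £8,714: £301 to deductible, leaving £8,413; 10% of £8,413 = £841.30. Patient owes £1,142.30 (running OOP £1,841.30).

£1,142.30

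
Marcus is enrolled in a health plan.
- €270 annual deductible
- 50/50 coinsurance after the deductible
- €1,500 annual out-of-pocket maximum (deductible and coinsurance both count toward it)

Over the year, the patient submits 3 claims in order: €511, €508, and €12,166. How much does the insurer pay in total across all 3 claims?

€11,685

Bill 1, €511: €270 to deductible, leaving €241; patient's 50% is €120.50. Patient pays €390.50; OOP now €390.50. Plan pays €511 − €390.50 = €120.50.
Bill 2, €508: 50% coinsurance on €508 = €254. Cost to patient: €254. OOP to date €644.50. Plan pays €508 − €254 = €254.
Bill 3, €12,166: 50% coinsurance on €12,166 = €6,083. Adding that to €644.50 gives €6,727.50, past the €1,500 cap; patient pays only €1,500 − €644.50 = €855.50. Plan pays €12,166 − €855.50 = €11,310.50.
Insurer total: €120.50 + €254 + €11,310.50 = €11,685.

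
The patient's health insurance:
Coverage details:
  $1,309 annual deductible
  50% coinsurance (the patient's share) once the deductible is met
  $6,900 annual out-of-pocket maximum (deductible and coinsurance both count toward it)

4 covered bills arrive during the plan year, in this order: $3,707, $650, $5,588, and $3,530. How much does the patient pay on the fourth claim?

Claim 1 — $3,707: $1,309 finishes the deductible; $2,398 goes to coinsurance; 50% of $2,398 = $1,199. Patient owes $2,508 (running OOP $2,508).
Claim 2 — $650: deductible already satisfied, so patient's share is 50% × $650 = $325. Cost to patient: $325. OOP to date $2,833.
Claim 3 — $5,588: deductible met; 50% of $5,588 = $2,794. Cost to patient: $2,794. OOP to date $5,627.
Claim 4 — $3,530: deductible already satisfied, so patient's share is 50% × $3,530 = $1,765. That would push OOP to $7,392, over the $6,900 cap, so patient pays $6,900 − $5,627 = $1,273.

$1,273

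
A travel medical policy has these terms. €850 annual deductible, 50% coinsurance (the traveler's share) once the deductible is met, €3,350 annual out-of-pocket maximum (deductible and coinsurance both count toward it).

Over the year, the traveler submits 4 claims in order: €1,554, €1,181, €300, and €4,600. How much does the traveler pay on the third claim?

€150

#1 (€1,554): €850 to deductible, leaving €704; 50% of €704 = €352. Traveler owes €1,202 (running OOP €1,202).
#2 (€1,181): deductible already satisfied, so traveler's share is 50% × €1,181 = €590.50. Traveler owes €590.50 (running OOP €1,792.50).
#3 (€300): deductible met; 50% of €300 = €150. Traveler pays €150; OOP now €1,942.50.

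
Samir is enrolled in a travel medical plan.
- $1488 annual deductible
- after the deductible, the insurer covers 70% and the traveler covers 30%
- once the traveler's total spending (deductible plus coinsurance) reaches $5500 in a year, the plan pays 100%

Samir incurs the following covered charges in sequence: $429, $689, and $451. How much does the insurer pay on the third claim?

$56.70

Bill 1, $429: all of it applies to the deductible. Cost to traveler: $429. OOP to date $429. Plan pays $429 − $429 = $0.
Bill 2, $689: fully absorbed by the deductible. Traveler pays $689; OOP now $1118. Plan pays $689 − $689 = $0.
Bill 3, $451: deductible takes $370, $81 remains; coinsurance $81 × 30% = $24.30. Traveler pays $394.30; OOP now $1512.30. Insurer: $451 − $394.30 = $56.70.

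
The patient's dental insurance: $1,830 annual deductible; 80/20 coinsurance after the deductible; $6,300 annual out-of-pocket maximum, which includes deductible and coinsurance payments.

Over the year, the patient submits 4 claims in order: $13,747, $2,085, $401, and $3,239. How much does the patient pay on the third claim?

Claim 1 ($13,747): deductible takes $1,830, $11,917 remains; coinsurance $11,917 × 20% = $2,383.40. Cost to patient: $4,213.40. OOP to date $4,213.40.
Claim 2 ($2,085): deductible already satisfied, so patient's share is 20% × $2,085 = $417. Patient pays $417; OOP now $4,630.40.
Claim 3 ($401): 20% coinsurance on $401 = $80.20. Cost to patient: $80.20. OOP to date $4,710.60.

$80.20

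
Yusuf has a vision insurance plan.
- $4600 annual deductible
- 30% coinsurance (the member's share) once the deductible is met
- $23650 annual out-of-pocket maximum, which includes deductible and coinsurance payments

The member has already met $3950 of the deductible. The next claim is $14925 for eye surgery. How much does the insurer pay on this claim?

$9992.50

$3950 of the $4600 deductible is already met, leaving $650.
The remaining $14275 (= $14925 − $650) moves to coinsurance.
Coinsurance: $14275 × 30% = $4282.50.
That puts the member's cost at $650 + $4282.50 = $4932.50 before any cap.
Year-to-date out-of-pocket becomes $3950 + $4932.50 = $8882.50, still under the $23650 maximum, so no cap applies.
The insurer covers the remainder: $14925 − $4932.50 = $9992.50.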